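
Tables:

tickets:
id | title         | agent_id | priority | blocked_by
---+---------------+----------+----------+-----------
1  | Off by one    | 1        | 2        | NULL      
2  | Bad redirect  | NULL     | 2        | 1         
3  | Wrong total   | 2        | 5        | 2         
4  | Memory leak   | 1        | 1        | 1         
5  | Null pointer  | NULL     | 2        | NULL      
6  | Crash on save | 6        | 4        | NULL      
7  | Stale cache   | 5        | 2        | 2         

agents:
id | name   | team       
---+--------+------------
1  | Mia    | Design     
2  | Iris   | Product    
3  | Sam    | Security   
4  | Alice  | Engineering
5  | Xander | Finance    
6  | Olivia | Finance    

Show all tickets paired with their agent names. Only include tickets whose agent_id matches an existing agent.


INNER JOIN keeps only tickets rows whose agent_id matches an id in agents. Walk through each ticket:
  - ticket 1 (Off by one): agent_id=1 -> matches Mia
  - ticket 2 (Bad redirect): agent_id=NULL, no match -> dropped
  - ticket 3 (Wrong total): agent_id=2 -> matches Iris
  - ticket 4 (Memory leak): agent_id=1 -> matches Mia
  - ticket 5 (Null pointer): agent_id=NULL, no match -> dropped
  - ticket 6 (Crash on save): agent_id=6 -> matches Olivia
  - ticket 7 (Stale cache): agent_id=5 -> matches Xander
So 2 of 7 rows are dropped.

SQL:
SELECT a.title, b.name AS agent
FROM tickets a
INNER JOIN agents b ON a.agent_id = b.id

Result:
title         | agent 
--------------+-------
Off by one    | Mia   
Wrong total   | Iris  
Memory leak   | Mia   
Crash on save | Olivia
Stale cache   | Xander


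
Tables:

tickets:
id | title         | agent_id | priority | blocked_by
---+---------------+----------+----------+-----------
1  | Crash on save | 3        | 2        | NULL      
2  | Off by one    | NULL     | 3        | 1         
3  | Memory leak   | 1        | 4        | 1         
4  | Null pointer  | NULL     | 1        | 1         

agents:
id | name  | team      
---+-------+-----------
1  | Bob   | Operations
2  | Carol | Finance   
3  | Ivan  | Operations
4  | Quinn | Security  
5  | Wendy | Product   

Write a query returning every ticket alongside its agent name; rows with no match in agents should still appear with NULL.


LEFT JOIN keeps every row from tickets (the left table); where agent_id has no match in agents, the agent columns become NULL. Walk through each ticket:
  - ticket 1 (Crash on save): agent_id=3 -> matches Ivan
  - ticket 2 (Off by one): agent_id=NULL, no match -> kept with NULL
  - ticket 3 (Memory leak): agent_id=1 -> matches Bob
  - ticket 4 (Null pointer): agent_id=NULL, no match -> kept with NULL
All 4 rows appear; 2 have NULL agent.

SQL:
SELECT a.title, b.name AS agent
FROM tickets a
LEFT JOIN agents b ON a.agent_id = b.id

Result:
title         | agent
--------------+------
Crash on save | Ivan 
Off by one    | NULL 
Memory leak   | Bob  
Null pointer  | NULL 


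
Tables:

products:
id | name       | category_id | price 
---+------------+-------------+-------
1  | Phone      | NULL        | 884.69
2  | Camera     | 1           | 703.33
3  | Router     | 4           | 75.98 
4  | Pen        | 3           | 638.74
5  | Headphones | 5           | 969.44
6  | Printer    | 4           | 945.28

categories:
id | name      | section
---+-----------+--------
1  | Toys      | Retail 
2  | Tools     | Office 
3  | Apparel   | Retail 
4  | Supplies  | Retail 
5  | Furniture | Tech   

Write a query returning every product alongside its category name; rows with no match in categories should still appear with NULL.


LEFT JOIN keeps every row from products (the left table); where category_id has no match in categories, the category columns become NULL. Walk through each product:
  - product 1 (Phone): category_id=NULL, no match -> kept with NULL
  - product 2 (Camera): category_id=1 -> matches Toys
  - product 3 (Router): category_id=4 -> matches Supplies
  - product 4 (Pen): category_id=3 -> matches Apparel
  - product 5 (Headphones): category_id=5 -> matches Furniture
  - product 6 (Printer): category_id=4 -> matches Supplies
All 6 rows appear; 1 has NULL category.

SQL:
SELECT a.name, b.name AS category
FROM products a
LEFT JOIN categories b ON a.category_id = b.id

Result:
name       | category 
-----------+----------
Phone      | NULL     
Camera     | Toys     
Router     | Supplies 
Pen        | Apparel  
Headphones | Furniture
Printer    | Supplies 


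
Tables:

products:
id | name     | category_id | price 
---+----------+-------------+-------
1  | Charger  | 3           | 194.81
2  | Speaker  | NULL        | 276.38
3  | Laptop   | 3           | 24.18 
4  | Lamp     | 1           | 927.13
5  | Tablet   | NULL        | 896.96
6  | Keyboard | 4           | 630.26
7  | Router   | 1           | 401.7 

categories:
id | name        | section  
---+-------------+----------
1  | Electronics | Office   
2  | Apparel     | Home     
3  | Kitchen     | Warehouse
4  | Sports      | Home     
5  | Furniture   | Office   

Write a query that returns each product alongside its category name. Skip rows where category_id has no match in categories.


INNER JOIN keeps only products rows whose category_id matches an id in categories. Walk through each product:
  - product 1 (Charger): category_id=3 -> matches Kitchen
  - product 2 (Speaker): category_id=NULL, no match -> dropped
  - product 3 (Laptop): category_id=3 -> matches Kitchen
  - product 4 (Lamp): category_id=1 -> matches Electronics
  - product 5 (Tablet): category_id=NULL, no match -> dropped
  - product 6 (Keyboard): category_id=4 -> matches Sports
  - product 7 (Router): category_id=1 -> matches Electronics
So 2 of 7 rows are dropped.

SQL:
SELECT a.name, b.name AS category
FROM products a
INNER JOIN categories b ON a.category_id = b.id

Result:
name     | category   
---------+------------
Charger  | Kitchen    
Laptop   | Kitchen    
Lamp     | Electronics
Keyboard | Sports     
Router   | Electronics


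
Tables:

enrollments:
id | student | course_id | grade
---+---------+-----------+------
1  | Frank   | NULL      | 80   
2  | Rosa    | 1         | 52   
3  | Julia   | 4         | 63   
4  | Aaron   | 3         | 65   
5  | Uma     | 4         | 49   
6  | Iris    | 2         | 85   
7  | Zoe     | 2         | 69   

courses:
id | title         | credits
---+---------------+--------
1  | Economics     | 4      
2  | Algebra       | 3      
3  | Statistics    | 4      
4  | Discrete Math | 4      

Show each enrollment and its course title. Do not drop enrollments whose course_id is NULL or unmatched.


LEFT JOIN keeps every row from enrollments (the left table); where course_id has no match in courses, the course columns become NULL. Walk through each enrollment:
  - enrollment 1 (Frank): course_id=NULL, no match -> kept with NULL
  - enrollment 2 (Rosa): course_id=1 -> matches Economics
  - enrollment 3 (Julia): course_id=4 -> matches Discrete Math
  - enrollment 4 (Aaron): course_id=3 -> matches Statistics
  - enrollment 5 (Uma): course_id=4 -> matches Discrete Math
  - enrollment 6 (Iris): course_id=2 -> matches Algebra
  - enrollment 7 (Zoe): course_id=2 -> matches Algebra
All 7 rows appear; 1 has NULL course.

SQL:
SELECT a.student, b.title AS course
FROM enrollments a
LEFT JOIN courses b ON a.course_id = b.id

Result:
student | course       
--------+--------------
Frank   | NULL         
Rosa    | Economics    
Julia   | Discrete Math
Aaron   | Statistics   
Uma     | Discrete Math
Iris    | Algebra      
Zoe     | Algebra      


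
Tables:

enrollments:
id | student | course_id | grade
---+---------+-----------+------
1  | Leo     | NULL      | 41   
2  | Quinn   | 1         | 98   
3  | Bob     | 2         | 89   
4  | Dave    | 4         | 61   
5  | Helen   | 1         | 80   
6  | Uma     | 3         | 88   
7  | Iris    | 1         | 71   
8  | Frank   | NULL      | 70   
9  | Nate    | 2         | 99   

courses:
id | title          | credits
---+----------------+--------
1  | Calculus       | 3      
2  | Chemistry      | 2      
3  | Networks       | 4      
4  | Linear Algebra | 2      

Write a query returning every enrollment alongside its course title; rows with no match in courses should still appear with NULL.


LEFT JOIN keeps every row from enrollments (the left table); where course_id has no match in courses, the course columns become NULL. Walk through each enrollment:
  - enrollment 1 (Leo): course_id=NULL, no match -> kept with NULL
  - enrollment 2 (Quinn): course_id=1 -> matches Calculus
  - enrollment 3 (Bob): course_id=2 -> matches Chemistry
  - enrollment 4 (Dave): course_id=4 -> matches Linear Algebra
  - enrollment 5 (Helen): course_id=1 -> matches Calculus
  - enrollment 6 (Uma): course_id=3 -> matches Networks
  - enrollment 7 (Iris): course_id=1 -> matches Calculus
  - enrollment 8 (Frank): course_id=NULL, no match -> kept with NULL
  - enrollment 9 (Nate): course_id=2 -> matches Chemistry
All 9 rows appear; 2 have NULL course.

SQL:
SELECT a.student, b.title AS course
FROM enrollments a
LEFT JOIN courses b ON a.course_id = b.id

Result:
student | course        
--------+---------------
Leo     | NULL          
Quinn   | Calculus      
Bob     | Chemistry     
Dave    | Linear Algebra
Helen   | Calculus      
Uma     | Networks      
Iris    | Calculus      
Frank   | NULL          
Nate    | Chemistry     


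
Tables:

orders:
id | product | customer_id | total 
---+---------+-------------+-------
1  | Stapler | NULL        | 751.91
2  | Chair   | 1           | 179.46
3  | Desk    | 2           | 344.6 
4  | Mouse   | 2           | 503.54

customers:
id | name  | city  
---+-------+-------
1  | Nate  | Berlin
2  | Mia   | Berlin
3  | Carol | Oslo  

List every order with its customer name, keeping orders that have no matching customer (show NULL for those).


LEFT JOIN keeps every row from orders (the left table); where customer_id has no match in customers, the customer columns become NULL. Walk through each order:
  - order 1 (Stapler): customer_id=NULL, no match -> kept with NULL
  - order 2 (Chair): customer_id=1 -> matches Nate
  - order 3 (Desk): customer_id=2 -> matches Mia
  - order 4 (Mouse): customer_id=2 -> matches Mia
All 4 rows appear; 1 has NULL customer.

SQL:
SELECT a.product, b.name AS customer
FROM orders a
LEFT JOIN customers b ON a.customer_id = b.id

Result:
product | customer
--------+---------
Stapler | NULL    
Chair   | Nate    
Desk    | Mia     
Mouse   | Mia     


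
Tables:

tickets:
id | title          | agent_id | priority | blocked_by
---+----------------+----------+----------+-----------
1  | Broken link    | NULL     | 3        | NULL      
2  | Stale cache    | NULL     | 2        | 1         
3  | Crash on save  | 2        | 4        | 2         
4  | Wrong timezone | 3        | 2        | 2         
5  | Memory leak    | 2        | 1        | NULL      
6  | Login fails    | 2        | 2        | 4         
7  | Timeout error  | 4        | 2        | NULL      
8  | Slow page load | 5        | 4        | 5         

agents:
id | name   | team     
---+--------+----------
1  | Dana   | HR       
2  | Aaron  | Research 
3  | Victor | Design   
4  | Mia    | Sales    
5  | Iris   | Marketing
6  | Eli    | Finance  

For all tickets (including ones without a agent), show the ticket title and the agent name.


LEFT JOIN keeps every row from tickets (the left table); where agent_id has no match in agents, the agent columns become NULL. Walk through each ticket:
  - ticket 1 (Broken link): agent_id=NULL, no match -> kept with NULL
  - ticket 2 (Stale cache): agent_id=NULL, no match -> kept with NULL
  - ticket 3 (Crash on save): agent_id=2 -> matches Aaron
  - ticket 4 (Wrong timezone): agent_id=3 -> matches Victor
  - ticket 5 (Memory leak): agent_id=2 -> matches Aaron
  - ticket 6 (Login fails): agent_id=2 -> matches Aaron
  - ticket 7 (Timeout error): agent_id=4 -> matches Mia
  - ticket 8 (Slow page load): agent_id=5 -> matches Iris
All 8 rows appear; 2 have NULL agent.

SQL:
SELECT a.title, b.name AS agent
FROM tickets a
LEFT JOIN agents b ON a.agent_id = b.id

Result:
title          | agent 
---------------+-------
Broken link    | NULL  
Stale cache    | NULL  
Crash on save  | Aaron 
Wrong timezone | Victor
Memory leak    | Aaron 
Login fails    | Aaron 
Timeout error  | Mia   
Slow page load | Iris  


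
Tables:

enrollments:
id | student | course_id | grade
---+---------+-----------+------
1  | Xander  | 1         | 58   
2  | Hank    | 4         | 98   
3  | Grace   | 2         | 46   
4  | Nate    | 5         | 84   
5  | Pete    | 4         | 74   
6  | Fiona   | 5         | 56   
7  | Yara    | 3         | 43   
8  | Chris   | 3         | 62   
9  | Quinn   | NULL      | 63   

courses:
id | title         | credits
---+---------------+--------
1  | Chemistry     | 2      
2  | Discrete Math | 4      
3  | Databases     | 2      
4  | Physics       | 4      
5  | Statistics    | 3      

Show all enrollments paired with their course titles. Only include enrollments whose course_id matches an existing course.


INNER JOIN keeps only enrollments rows whose course_id matches an id in courses. Walk through each enrollment:
  - enrollment 1 (Xander): course_id=1 -> matches Chemistry
  - enrollment 2 (Hank): course_id=4 -> matches Physics
  - enrollment 3 (Grace): course_id=2 -> matches Discrete Math
  - enrollment 4 (Nate): course_id=5 -> matches Statistics
  - enrollment 5 (Pete): course_id=4 -> matches Physics
  - enrollment 6 (Fiona): course_id=5 -> matches Statistics
  - enrollment 7 (Yara): course_id=3 -> matches Databases
  - enrollment 8 (Chris): course_id=3 -> matches Databases
  - enrollment 9 (Quinn): course_id=NULL, no match -> dropped
So 1 of 9 rows is dropped.

SQL:
SELECT a.student, b.title AS course
FROM enrollments a
INNER JOIN courses b ON a.course_id = b.id

Result:
student | course       
--------+--------------
Xander  | Chemistry    
Hank    | Physics      
Grace   | Discrete Math
Nate    | Statistics   
Pete    | Physics      
Fiona   | Statistics   
Yara    | Databases    
Chris   | Databases    


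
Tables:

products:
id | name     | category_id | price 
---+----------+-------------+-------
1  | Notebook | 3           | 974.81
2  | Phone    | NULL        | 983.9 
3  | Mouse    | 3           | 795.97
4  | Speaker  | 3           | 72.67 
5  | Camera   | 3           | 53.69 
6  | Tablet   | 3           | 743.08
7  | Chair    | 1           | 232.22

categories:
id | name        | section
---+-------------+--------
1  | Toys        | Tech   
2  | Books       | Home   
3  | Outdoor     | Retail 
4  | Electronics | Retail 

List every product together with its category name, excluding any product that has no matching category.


INNER JOIN keeps only products rows whose category_id matches an id in categories. Walk through each product:
  - product 1 (Notebook): category_id=3 -> matches Outdoor
  - product 2 (Phone): category_id=NULL, no match -> dropped
  - product 3 (Mouse): category_id=3 -> matches Outdoor
  - product 4 (Speaker): category_id=3 -> matches Outdoor
  - product 5 (Camera): category_id=3 -> matches Outdoor
  - product 6 (Tablet): category_id=3 -> matches Outdoor
  - product 7 (Chair): category_id=1 -> matches Toys
So 1 of 7 rows is dropped.

SQL:
SELECT a.name, b.name AS category
FROM products a
INNER JOIN categories b ON a.category_id = b.id

Result:
name     | category
---------+---------
Notebook | Outdoor 
Mouse    | Outdoor 
Speaker  | Outdoor 
Camera   | Outdoor 
Tablet   | Outdoor 
Chair    | Toys    


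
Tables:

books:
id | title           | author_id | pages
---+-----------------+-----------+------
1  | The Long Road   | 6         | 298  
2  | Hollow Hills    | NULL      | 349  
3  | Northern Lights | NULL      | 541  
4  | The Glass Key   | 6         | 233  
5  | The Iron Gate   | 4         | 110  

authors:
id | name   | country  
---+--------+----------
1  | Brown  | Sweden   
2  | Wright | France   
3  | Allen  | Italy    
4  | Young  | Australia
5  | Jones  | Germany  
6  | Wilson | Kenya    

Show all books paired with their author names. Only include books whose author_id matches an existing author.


INNER JOIN keeps only books rows whose author_id matches an id in authors. Walk through each book:
  - book 1 (The Long Road): author_id=6 -> matches Wilson
  - book 2 (Hollow Hills): author_id=NULL, no match -> dropped
  - book 3 (Northern Lights): author_id=NULL, no match -> dropped
  - book 4 (The Glass Key): author_id=6 -> matches Wilson
  - book 5 (The Iron Gate): author_id=4 -> matches Young
So 2 of 5 rows are dropped.

SQL:
SELECT a.title, b.name AS author
FROM books a
INNER JOIN authors b ON a.author_id = b.id

Result:
title         | author
--------------+-------
The Long Road | Wilson
The Glass Key | Wilson
The Iron Gate | Young 


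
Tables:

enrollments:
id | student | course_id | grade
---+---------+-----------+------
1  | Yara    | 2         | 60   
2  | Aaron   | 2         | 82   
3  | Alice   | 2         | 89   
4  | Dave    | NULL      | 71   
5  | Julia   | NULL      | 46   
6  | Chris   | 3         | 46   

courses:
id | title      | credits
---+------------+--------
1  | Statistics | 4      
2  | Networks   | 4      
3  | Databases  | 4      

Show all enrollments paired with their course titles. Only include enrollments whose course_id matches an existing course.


INNER JOIN keeps only enrollments rows whose course_id matches an id in courses. Walk through each enrollment:
  - enrollment 1 (Yara): course_id=2 -> matches Networks
  - enrollment 2 (Aaron): course_id=2 -> matches Networks
  - enrollment 3 (Alice): course_id=2 -> matches Networks
  - enrollment 4 (Dave): course_id=NULL, no match -> dropped
  - enrollment 5 (Julia): course_id=NULL, no match -> dropped
  - enrollment 6 (Chris): course_id=3 -> matches Databases
So 2 of 6 rows are dropped.

SQL:
SELECT a.student, b.title AS course
FROM enrollments a
INNER JOIN courses b ON a.course_id = b.id

Result:
student | course   
--------+----------
Yara    | Networks 
Aaron   | Networks 
Alice   | Networks 
Chris   | Databases


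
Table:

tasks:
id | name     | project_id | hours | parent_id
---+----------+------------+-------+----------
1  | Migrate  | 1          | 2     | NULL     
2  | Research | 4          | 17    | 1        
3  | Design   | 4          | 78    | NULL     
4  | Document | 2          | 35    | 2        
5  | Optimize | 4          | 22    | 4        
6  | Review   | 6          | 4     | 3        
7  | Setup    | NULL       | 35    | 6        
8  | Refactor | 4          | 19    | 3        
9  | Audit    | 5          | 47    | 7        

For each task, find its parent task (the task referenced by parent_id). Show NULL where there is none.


This is a self-join: tasks is joined to a second copy of itself, matching each row's parent_id to another row's id. Use LEFT JOIN so rows with parent_id=NULL are kept.
  - task 1 (Migrate): parent_id=NULL -> NULL
  - task 2 (Research): parent_id=1 -> Migrate
  - task 3 (Design): parent_id=NULL -> NULL
  - task 4 (Document): parent_id=2 -> Research
  - task 5 (Optimize): parent_id=4 -> Document
  - task 6 (Review): parent_id=3 -> Design
  - task 7 (Setup): parent_id=6 -> Review
  - task 8 (Refactor): parent_id=3 -> Design
  - task 9 (Audit): parent_id=7 -> Setup

SQL:
SELECT a.name AS item, b.name AS parent
FROM tasks a
LEFT JOIN tasks b ON a.parent_id = b.id

Result:
item     | parent  
---------+---------
Migrate  | NULL    
Research | Migrate 
Design   | NULL    
Document | Research
Optimize | Document
Review   | Design  
Setup    | Review  
Refactor | Design  
Audit    | Setup   


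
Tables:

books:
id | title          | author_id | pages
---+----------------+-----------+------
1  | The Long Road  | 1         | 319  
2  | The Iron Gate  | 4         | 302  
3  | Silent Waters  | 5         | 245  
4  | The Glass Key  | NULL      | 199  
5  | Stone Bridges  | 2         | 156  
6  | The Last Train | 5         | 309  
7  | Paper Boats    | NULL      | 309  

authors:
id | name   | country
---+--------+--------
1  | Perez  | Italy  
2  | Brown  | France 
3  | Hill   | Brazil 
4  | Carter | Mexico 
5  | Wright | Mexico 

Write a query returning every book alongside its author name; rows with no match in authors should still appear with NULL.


LEFT JOIN keeps every row from books (the left table); where author_id has no match in authors, the author columns become NULL. Walk through each book:
  - book 1 (The Long Road): author_id=1 -> matches Perez
  - book 2 (The Iron Gate): author_id=4 -> matches Carter
  - book 3 (Silent Waters): author_id=5 -> matches Wright
  - book 4 (The Glass Key): author_id=NULL, no match -> kept with NULL
  - book 5 (Stone Bridges): author_id=2 -> matches Brown
  - book 6 (The Last Train): author_id=5 -> matches Wright
  - book 7 (Paper Boats): author_id=NULL, no match -> kept with NULL
All 7 rows appear; 2 have NULL author.

SQL:
SELECT a.title, b.name AS author
FROM books a
LEFT JOIN authors b ON a.author_id = b.id

Result:
title          | author
---------------+-------
The Long Road  | Perez 
The Iron Gate  | Carter
Silent Waters  | Wright
The Glass Key  | NULL  
Stone Bridges  | Brown 
The Last Train | Wright
Paper Boats    | NULL  


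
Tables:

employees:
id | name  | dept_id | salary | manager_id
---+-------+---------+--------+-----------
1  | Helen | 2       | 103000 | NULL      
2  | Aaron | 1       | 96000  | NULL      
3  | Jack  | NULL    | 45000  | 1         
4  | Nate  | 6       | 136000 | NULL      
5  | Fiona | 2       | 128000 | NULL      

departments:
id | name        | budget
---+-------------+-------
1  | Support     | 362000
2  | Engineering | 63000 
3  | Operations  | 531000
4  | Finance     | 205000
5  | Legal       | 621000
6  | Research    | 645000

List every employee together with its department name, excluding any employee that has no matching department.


INNER JOIN keeps only employees rows whose dept_id matches an id in departments. Walk through each employee:
  - employee 1 (Helen): dept_id=2 -> matches Engineering
  - employee 2 (Aaron): dept_id=1 -> matches Support
  - employee 3 (Jack): dept_id=NULL, no match -> dropped
  - employee 4 (Nate): dept_id=6 -> matches Research
  - employee 5 (Fiona): dept_id=2 -> matches Engineering
So 1 of 5 rows is dropped.

SQL:
SELECT a.name, b.name AS department
FROM employees a
INNER JOIN departments b ON a.dept_id = b.id

Result:
name  | department 
------+------------
Helen | Engineering
Aaron | Support    
Nate  | Research   
Fiona | Engineering


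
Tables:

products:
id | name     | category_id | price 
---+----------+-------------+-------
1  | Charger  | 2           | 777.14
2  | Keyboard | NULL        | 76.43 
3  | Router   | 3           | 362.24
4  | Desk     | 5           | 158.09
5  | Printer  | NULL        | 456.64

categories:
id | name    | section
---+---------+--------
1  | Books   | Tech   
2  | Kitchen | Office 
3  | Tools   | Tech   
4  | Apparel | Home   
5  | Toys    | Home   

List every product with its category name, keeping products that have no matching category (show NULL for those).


LEFT JOIN keeps every row from products (the left table); where category_id has no match in categories, the category columns become NULL. Walk through each product:
  - product 1 (Charger): category_id=2 -> matches Kitchen
  - product 2 (Keyboard): category_id=NULL, no match -> kept with NULL
  - product 3 (Router): category_id=3 -> matches Tools
  - product 4 (Desk): category_id=5 -> matches Toys
  - product 5 (Printer): category_id=NULL, no match -> kept with NULL
All 5 rows appear; 2 have NULL category.

SQL:
SELECT a.name, b.name AS category
FROM products a
LEFT JOIN categories b ON a.category_id = b.id

Result:
name     | category
---------+---------
Charger  | Kitchen 
Keyboard | NULL    
Router   | Tools   
Desk     | Toys    
Printer  | NULL    


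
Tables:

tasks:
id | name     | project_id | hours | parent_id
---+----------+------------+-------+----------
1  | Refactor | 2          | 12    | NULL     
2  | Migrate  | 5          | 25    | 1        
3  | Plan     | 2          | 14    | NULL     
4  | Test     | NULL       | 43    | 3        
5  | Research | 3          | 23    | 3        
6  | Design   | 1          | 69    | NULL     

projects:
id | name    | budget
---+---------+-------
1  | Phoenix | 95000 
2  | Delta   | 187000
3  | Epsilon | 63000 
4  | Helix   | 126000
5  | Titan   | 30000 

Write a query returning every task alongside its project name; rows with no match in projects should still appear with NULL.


LEFT JOIN keeps every row from tasks (the left table); where project_id has no match in projects, the project columns become NULL. Walk through each task:
  - task 1 (Refactor): project_id=2 -> matches Delta
  - task 2 (Migrate): project_id=5 -> matches Titan
  - task 3 (Plan): project_id=2 -> matches Delta
  - task 4 (Test): project_id=NULL, no match -> kept with NULL
  - task 5 (Research): project_id=3 -> matches Epsilon
  - task 6 (Design): project_id=1 -> matches Phoenix
All 6 rows appear; 1 has NULL project.

SQL:
SELECT a.name, b.name AS project
FROM tasks a
LEFT JOIN projects b ON a.project_id = b.id

Result:
name     | project
---------+--------
Refactor | Delta  
Migrate  | Titan  
Plan     | Delta  
Test     | NULL   
Research | Epsilon
Design   | Phoenix


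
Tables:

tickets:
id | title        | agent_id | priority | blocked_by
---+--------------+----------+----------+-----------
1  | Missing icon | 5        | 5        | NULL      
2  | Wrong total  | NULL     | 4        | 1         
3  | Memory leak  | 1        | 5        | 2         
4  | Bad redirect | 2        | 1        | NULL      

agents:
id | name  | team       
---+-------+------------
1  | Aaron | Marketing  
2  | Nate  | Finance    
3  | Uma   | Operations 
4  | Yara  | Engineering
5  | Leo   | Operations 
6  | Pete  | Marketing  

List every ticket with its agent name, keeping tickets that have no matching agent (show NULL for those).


LEFT JOIN keeps every row from tickets (the left table); where agent_id has no match in agents, the agent columns become NULL. Walk through each ticket:
  - ticket 1 (Missing icon): agent_id=5 -> matches Leo
  - ticket 2 (Wrong total): agent_id=NULL, no match -> kept with NULL
  - ticket 3 (Memory leak): agent_id=1 -> matches Aaron
  - ticket 4 (Bad redirect): agent_id=2 -> matches Nate
All 4 rows appear; 1 has NULL agent.

SQL:
SELECT a.title, b.name AS agent
FROM tickets a
LEFT JOIN agents b ON a.agent_id = b.id

Result:
title        | agent
-------------+------
Missing icon | Leo  
Wrong total  | NULL 
Memory leak  | Aaron
Bad redirect | Nate 


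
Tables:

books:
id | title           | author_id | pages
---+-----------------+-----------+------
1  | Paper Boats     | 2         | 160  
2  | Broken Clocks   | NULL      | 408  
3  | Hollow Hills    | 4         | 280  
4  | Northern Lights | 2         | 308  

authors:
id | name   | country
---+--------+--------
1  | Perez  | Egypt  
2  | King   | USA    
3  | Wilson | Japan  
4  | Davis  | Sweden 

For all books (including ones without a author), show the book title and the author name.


LEFT JOIN keeps every row from books (the left table); where author_id has no match in authors, the author columns become NULL. Walk through each book:
  - book 1 (Paper Boats): author_id=2 -> matches King
  - book 2 (Broken Clocks): author_id=NULL, no match -> kept with NULL
  - book 3 (Hollow Hills): author_id=4 -> matches Davis
  - book 4 (Northern Lights): author_id=2 -> matches King
All 4 rows appear; 1 has NULL author.

SQL:
SELECT a.title, b.name AS author
FROM books a
LEFT JOIN authors b ON a.author_id = b.id

Result:
title           | author
----------------+-------
Paper Boats     | King  
Broken Clocks   | NULL  
Hollow Hills    | Davis 
Northern Lights | King  


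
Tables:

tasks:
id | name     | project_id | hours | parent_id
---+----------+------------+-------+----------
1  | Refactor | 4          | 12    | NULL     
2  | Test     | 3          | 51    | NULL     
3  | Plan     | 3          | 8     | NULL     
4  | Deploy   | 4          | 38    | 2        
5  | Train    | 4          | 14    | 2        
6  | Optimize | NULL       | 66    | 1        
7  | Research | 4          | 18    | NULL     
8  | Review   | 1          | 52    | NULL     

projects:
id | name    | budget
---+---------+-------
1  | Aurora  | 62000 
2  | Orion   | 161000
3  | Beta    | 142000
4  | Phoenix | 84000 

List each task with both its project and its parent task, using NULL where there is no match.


Two LEFT JOINs from the same base table tasks: one to projects via project_id, one to tasks itself via parent_id. Both are LEFT so every task is preserved.
Match against projects:
  - task 1 (Refactor): project_id=4 -> matches Phoenix
  - task 2 (Test): project_id=3 -> matches Beta
  - task 3 (Plan): project_id=3 -> matches Beta
  - task 4 (Deploy): project_id=4 -> matches Phoenix
  - task 5 (Train): project_id=4 -> matches Phoenix
  - task 6 (Optimize): project_id=NULL, no match -> kept with NULL
  - task 7 (Research): project_id=4 -> matches Phoenix
  - task 8 (Review): project_id=1 -> matches Aurora
Match against tasks (self):
  - task 1 (Refactor): parent_id=NULL -> NULL
  - task 2 (Test): parent_id=NULL -> NULL
  - task 3 (Plan): parent_id=NULL -> NULL
  - task 4 (Deploy): parent_id=2 -> Test
  - task 5 (Train): parent_id=2 -> Test
  - task 6 (Optimize): parent_id=1 -> Refactor
  - task 7 (Research): parent_id=NULL -> NULL
  - task 8 (Review): parent_id=NULL -> NULL

SQL:
SELECT a.name, b.name AS project, c.name AS parent
FROM tasks a
LEFT JOIN projects b ON a.project_id = b.id
LEFT JOIN tasks c ON a.parent_id = c.id

Result:
name     | project | parent  
---------+---------+---------
Refactor | Phoenix | NULL    
Test     | Beta    | NULL    
Plan     | Beta    | NULL    
Deploy   | Phoenix | Test    
Train    | Phoenix | Test    
Optimize | NULL    | Refactor
Research | Phoenix | NULL    
Review   | Aurora  | NULL    


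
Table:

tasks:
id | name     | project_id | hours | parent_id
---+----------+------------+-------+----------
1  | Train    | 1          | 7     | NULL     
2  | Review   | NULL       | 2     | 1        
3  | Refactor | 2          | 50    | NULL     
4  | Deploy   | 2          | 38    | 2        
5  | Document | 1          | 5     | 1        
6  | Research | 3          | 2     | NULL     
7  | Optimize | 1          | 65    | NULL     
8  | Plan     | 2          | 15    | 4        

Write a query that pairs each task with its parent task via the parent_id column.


This is a self-join: tasks is joined to a second copy of itself, matching each row's parent_id to another row's id. Use LEFT JOIN so rows with parent_id=NULL are kept.
  - task 1 (Train): parent_id=NULL -> NULL
  - task 2 (Review): parent_id=1 -> Train
  - task 3 (Refactor): parent_id=NULL -> NULL
  - task 4 (Deploy): parent_id=2 -> Review
  - task 5 (Document): parent_id=1 -> Train
  - task 6 (Research): parent_id=NULL -> NULL
  - task 7 (Optimize): parent_id=NULL -> NULL
  - task 8 (Plan): parent_id=4 -> Deploy

SQL:
SELECT a.name AS item, b.name AS parent
FROM tasks a
LEFT JOIN tasks b ON a.parent_id = b.id

Result:
item     | parent
---------+-------
Train    | NULL  
Review   | Train 
Refactor | NULL  
Deploy   | Review
Document | Train 
Research | NULL  
Optimize | NULL  
Plan     | Deploy


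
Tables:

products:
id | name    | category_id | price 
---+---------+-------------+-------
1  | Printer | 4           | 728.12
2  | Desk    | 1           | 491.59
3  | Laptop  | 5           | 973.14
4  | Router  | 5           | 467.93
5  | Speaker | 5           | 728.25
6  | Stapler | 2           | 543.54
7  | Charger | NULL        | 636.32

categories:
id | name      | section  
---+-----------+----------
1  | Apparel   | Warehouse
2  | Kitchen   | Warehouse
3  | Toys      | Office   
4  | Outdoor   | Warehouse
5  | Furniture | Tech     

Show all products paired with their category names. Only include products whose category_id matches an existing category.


INNER JOIN keeps only products rows whose category_id matches an id in categories. Walk through each product:
  - product 1 (Printer): category_id=4 -> matches Outdoor
  - product 2 (Desk): category_id=1 -> matches Apparel
  - product 3 (Laptop): category_id=5 -> matches Furniture
  - product 4 (Router): category_id=5 -> matches Furniture
  - product 5 (Speaker): category_id=5 -> matches Furniture
  - product 6 (Stapler): category_id=2 -> matches Kitchen
  - product 7 (Charger): category_id=NULL, no match -> dropped
So 1 of 7 rows is dropped.

SQL:
SELECT a.name, b.name AS category
FROM products a
INNER JOIN categories b ON a.category_id = b.id

Result:
name    | category 
--------+----------
Printer | Outdoor  
Desk    | Apparel  
Laptop  | Furniture
Router  | Furniture
Speaker | Furniture
Stapler | Kitchen  


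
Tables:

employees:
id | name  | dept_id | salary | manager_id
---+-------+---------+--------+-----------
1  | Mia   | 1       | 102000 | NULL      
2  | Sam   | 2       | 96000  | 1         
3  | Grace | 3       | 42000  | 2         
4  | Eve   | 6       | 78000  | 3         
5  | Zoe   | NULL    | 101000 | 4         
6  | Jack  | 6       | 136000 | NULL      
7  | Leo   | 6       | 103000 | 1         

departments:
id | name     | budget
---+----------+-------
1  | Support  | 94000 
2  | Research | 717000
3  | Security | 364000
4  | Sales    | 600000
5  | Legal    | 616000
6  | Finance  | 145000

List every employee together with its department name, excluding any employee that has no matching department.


INNER JOIN keeps only employees rows whose dept_id matches an id in departments. Walk through each employee:
  - employee 1 (Mia): dept_id=1 -> matches Support
  - employee 2 (Sam): dept_id=2 -> matches Research
  - employee 3 (Grace): dept_id=3 -> matches Security
  - employee 4 (Eve): dept_id=6 -> matches Finance
  - employee 5 (Zoe): dept_id=NULL, no match -> dropped
  - employee 6 (Jack): dept_id=6 -> matches Finance
  - employee 7 (Leo): dept_id=6 -> matches Finance
So 1 of 7 rows is dropped.

SQL:
SELECT a.name, b.name AS department
FROM employees a
INNER JOIN departments b ON a.dept_id = b.id

Result:
name  | department
------+-----------
Mia   | Support   
Sam   | Research  
Grace | Security  
Eve   | Finance   
Jack  | Finance   
Leo   | Finance   


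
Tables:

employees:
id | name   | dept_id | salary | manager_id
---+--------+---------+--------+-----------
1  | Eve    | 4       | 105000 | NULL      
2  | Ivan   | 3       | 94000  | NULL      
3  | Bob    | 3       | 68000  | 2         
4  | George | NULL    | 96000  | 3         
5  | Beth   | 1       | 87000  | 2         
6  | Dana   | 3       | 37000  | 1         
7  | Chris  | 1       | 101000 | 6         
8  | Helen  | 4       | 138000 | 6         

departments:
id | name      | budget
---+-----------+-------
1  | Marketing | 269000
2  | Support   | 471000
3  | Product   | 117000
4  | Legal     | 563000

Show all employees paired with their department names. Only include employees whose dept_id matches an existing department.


INNER JOIN keeps only employees rows whose dept_id matches an id in departments. Walk through each employee:
  - employee 1 (Eve): dept_id=4 -> matches Legal
  - employee 2 (Ivan): dept_id=3 -> matches Product
  - employee 3 (Bob): dept_id=3 -> matches Product
  - employee 4 (George): dept_id=NULL, no match -> dropped
  - employee 5 (Beth): dept_id=1 -> matches Marketing
  - employee 6 (Dana): dept_id=3 -> matches Product
  - employee 7 (Chris): dept_id=1 -> matches Marketing
  - employee 8 (Helen): dept_id=4 -> matches Legal
So 1 of 8 rows is dropped.

SQL:
SELECT a.name, b.name AS department
FROM employees a
INNER JOIN departments b ON a.dept_id = b.id

Result:
name  | department
------+-----------
Eve   | Legal     
Ivan  | Product   
Bob   | Product   
Beth  | Marketing 
Dana  | Product   
Chris | Marketing 
Helen | Legal     


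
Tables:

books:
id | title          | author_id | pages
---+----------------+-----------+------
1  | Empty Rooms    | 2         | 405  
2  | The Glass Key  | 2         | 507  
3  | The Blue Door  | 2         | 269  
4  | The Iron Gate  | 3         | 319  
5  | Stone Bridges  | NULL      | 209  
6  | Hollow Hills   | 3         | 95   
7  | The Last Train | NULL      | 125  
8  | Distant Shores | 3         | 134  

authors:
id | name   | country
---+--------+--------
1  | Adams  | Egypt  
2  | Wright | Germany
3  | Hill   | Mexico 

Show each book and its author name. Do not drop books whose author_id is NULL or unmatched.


LEFT JOIN keeps every row from books (the left table); where author_id has no match in authors, the author columns become NULL. Walk through each book:
  - book 1 (Empty Rooms): author_id=2 -> matches Wright
  - book 2 (The Glass Key): author_id=2 -> matches Wright
  - book 3 (The Blue Door): author_id=2 -> matches Wright
  - book 4 (The Iron Gate): author_id=3 -> matches Hill
  - book 5 (Stone Bridges): author_id=NULL, no match -> kept with NULL
  - book 6 (Hollow Hills): author_id=3 -> matches Hill
  - book 7 (The Last Train): author_id=NULL, no match -> kept with NULL
  - book 8 (Distant Shores): author_id=3 -> matches Hill
All 8 rows appear; 2 have NULL author.

SQL:
SELECT a.title, b.name AS author
FROM books a
LEFT JOIN authors b ON a.author_id = b.id

Result:
title          | author
---------------+-------
Empty Rooms    | Wright
The Glass Key  | Wright
The Blue Door  | Wright
The Iron Gate  | Hill  
Stone Bridges  | NULL  
Hollow Hills   | Hill  
The Last Train | NULL  
Distant Shores | Hill  


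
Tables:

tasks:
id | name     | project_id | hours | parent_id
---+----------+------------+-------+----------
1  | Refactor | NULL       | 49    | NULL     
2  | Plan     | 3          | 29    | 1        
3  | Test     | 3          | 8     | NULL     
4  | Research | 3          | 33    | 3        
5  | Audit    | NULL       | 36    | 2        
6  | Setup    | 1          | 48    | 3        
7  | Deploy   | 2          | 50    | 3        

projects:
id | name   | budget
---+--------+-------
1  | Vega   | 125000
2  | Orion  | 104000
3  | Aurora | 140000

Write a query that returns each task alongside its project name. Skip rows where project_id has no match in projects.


INNER JOIN keeps only tasks rows whose project_id matches an id in projects. Walk through each task:
  - task 1 (Refactor): project_id=NULL, no match -> dropped
  - task 2 (Plan): project_id=3 -> matches Aurora
  - task 3 (Test): project_id=3 -> matches Aurora
  - task 4 (Research): project_id=3 -> matches Aurora
  - task 5 (Audit): project_id=NULL, no match -> dropped
  - task 6 (Setup): project_id=1 -> matches Vega
  - task 7 (Deploy): project_id=2 -> matches Orion
So 2 of 7 rows are dropped.

SQL:
SELECT a.name, b.name AS project
FROM tasks a
INNER JOIN projects b ON a.project_id = b.id

Result:
name     | project
---------+--------
Plan     | Aurora 
Test     | Aurora 
Research | Aurora 
Setup    | Vega   
Deploy   | Orion  


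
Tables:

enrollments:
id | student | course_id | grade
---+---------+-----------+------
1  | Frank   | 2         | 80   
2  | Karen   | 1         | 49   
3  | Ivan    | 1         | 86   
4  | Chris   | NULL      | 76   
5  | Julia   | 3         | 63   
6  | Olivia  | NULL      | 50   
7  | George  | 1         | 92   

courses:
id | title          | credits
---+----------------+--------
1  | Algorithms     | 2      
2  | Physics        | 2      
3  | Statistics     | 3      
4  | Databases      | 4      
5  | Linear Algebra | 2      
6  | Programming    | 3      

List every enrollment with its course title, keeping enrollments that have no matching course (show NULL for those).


LEFT JOIN keeps every row from enrollments (the left table); where course_id has no match in courses, the course columns become NULL. Walk through each enrollment:
  - enrollment 1 (Frank): course_id=2 -> matches Physics
  - enrollment 2 (Karen): course_id=1 -> matches Algorithms
  - enrollment 3 (Ivan): course_id=1 -> matches Algorithms
  - enrollment 4 (Chris): course_id=NULL, no match -> kept with NULL
  - enrollment 5 (Julia): course_id=3 -> matches Statistics
  - enrollment 6 (Olivia): course_id=NULL, no match -> kept with NULL
  - enrollment 7 (George): course_id=1 -> matches Algorithms
All 7 rows appear; 2 have NULL course.

SQL:
SELECT a.student, b.title AS course
FROM enrollments a
LEFT JOIN courses b ON a.course_id = b.id

Result:
student | course    
--------+-----------
Frank   | Physics   
Karen   | Algorithms
Ivan    | Algorithms
Chris   | NULL      
Julia   | Statistics
Olivia  | NULL      
George  | Algorithms
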